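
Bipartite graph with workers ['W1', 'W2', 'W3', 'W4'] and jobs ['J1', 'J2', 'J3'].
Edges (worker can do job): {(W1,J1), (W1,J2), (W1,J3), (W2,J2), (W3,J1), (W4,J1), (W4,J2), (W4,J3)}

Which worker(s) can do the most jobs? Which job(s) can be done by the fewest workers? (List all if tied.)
Most versatile: W1, W4 (3 jobs); Least covered: J3 (2 workers)

Worker degrees (jobs they can do): W1:3, W2:1, W3:1, W4:3
Job degrees (workers who can do it): J1:3, J2:3, J3:2

Maximum worker degree is 3, achieved by: W1, W4
Minimum job degree is 2, achieved by: J3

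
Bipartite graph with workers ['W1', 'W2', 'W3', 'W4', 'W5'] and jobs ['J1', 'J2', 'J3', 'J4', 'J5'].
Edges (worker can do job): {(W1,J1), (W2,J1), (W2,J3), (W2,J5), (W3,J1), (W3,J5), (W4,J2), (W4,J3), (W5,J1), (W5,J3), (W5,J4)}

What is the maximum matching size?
Maximum matching size = 5

Maximum matching: {(W1,J1), (W2,J3), (W3,J5), (W4,J2), (W5,J4)}
Size: 5

This assigns 5 workers to 5 distinct jobs.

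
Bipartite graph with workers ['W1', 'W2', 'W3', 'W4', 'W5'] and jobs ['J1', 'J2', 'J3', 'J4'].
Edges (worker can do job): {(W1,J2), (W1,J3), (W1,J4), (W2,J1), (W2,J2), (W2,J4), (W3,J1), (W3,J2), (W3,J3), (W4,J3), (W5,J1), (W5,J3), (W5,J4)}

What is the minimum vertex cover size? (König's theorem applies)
Minimum vertex cover size = 4

By König's theorem: in bipartite graphs,
min vertex cover = max matching = 4

Maximum matching has size 4, so minimum vertex cover also has size 4.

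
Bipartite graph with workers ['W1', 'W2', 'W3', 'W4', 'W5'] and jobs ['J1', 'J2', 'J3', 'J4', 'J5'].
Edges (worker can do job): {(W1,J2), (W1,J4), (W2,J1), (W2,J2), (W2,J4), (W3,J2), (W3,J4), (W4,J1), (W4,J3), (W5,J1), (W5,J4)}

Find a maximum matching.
Matching: {(W1,J4), (W3,J2), (W4,J3), (W5,J1)}

Maximum matching (size 4):
  W1 → J4
  W3 → J2
  W4 → J3
  W5 → J1

Each worker is assigned to at most one job, and each job to at most one worker.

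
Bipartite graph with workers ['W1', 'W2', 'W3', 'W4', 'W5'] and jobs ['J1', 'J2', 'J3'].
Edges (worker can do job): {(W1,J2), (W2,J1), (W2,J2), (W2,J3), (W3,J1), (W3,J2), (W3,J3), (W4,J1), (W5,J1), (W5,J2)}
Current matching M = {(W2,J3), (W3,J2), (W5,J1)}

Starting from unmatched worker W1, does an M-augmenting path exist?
No augmenting path from W1

Alternating search from W1 reaches jobs: {J1, J2, J3}.
Every reachable job is already matched in M, and following those matched edges back to workers exposes no further unvisited jobs.
No M-augmenting path from W1 exists.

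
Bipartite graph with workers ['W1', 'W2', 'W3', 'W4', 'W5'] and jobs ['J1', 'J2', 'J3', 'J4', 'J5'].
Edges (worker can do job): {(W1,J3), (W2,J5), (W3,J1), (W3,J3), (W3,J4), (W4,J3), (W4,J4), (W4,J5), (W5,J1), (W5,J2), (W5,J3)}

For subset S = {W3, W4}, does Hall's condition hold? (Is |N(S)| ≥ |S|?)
Yes: |N(S)| = 4, |S| = 2

Subset S = {W3, W4}
Neighbors N(S) = {J1, J3, J4, J5}

|N(S)| = 4, |S| = 2
Hall's condition: |N(S)| ≥ |S| is satisfied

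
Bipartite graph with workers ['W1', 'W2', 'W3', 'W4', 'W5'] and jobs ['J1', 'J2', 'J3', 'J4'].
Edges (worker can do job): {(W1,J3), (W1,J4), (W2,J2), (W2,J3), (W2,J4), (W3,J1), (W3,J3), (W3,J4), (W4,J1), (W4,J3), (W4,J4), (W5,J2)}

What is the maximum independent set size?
Maximum independent set = 5

By König's theorem:
- Min vertex cover = Max matching = 4
- Max independent set = Total vertices - Min vertex cover
- Max independent set = 9 - 4 = 5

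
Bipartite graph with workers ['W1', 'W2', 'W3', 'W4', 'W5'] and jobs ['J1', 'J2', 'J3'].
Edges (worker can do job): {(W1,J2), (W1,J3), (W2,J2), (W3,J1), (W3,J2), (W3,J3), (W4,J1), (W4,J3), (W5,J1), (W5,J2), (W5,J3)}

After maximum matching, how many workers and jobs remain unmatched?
Unmatched: 2 workers, 0 jobs

Maximum matching size: 3
Workers: 5 total, 3 matched, 2 unmatched
Jobs: 3 total, 3 matched, 0 unmatched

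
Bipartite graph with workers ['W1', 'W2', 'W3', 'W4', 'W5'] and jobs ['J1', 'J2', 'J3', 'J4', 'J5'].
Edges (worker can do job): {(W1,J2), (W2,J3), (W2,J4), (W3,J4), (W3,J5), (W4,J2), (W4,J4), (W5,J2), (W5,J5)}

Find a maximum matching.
Matching: {(W2,J3), (W3,J5), (W4,J4), (W5,J2)}

Maximum matching (size 4):
  W2 → J3
  W3 → J5
  W4 → J4
  W5 → J2

Each worker is assigned to at most one job, and each job to at most one worker.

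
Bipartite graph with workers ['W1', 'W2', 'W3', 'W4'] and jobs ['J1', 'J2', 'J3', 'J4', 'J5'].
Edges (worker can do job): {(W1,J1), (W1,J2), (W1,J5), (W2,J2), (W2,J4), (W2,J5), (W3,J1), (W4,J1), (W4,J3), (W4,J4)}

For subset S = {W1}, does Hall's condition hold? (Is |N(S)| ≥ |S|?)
Yes: |N(S)| = 3, |S| = 1

Subset S = {W1}
Neighbors N(S) = {J1, J2, J5}

|N(S)| = 3, |S| = 1
Hall's condition: |N(S)| ≥ |S| is satisfied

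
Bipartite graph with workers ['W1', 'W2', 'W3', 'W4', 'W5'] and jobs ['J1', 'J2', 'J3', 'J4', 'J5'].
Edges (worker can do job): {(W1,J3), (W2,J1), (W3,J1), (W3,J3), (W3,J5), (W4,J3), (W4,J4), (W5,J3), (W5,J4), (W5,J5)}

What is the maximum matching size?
Maximum matching size = 4

Maximum matching: {(W2,J1), (W3,J5), (W4,J3), (W5,J4)}
Size: 4

This assigns 4 workers to 4 distinct jobs.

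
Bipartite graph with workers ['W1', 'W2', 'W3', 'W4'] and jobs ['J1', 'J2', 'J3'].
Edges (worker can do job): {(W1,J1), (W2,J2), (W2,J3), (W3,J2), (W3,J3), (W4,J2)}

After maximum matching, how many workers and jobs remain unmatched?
Unmatched: 1 workers, 0 jobs

Maximum matching size: 3
Workers: 4 total, 3 matched, 1 unmatched
Jobs: 3 total, 3 matched, 0 unmatched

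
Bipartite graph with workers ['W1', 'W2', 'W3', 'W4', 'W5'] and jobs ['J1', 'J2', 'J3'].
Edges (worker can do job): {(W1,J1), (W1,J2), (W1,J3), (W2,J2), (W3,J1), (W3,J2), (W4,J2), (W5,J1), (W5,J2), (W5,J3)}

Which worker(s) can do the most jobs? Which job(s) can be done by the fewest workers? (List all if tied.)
Most versatile: W1, W5 (3 jobs); Least covered: J3 (2 workers)

Worker degrees (jobs they can do): W1:3, W2:1, W3:2, W4:1, W5:3
Job degrees (workers who can do it): J1:3, J2:5, J3:2

Maximum worker degree is 3, achieved by: W1, W5
Minimum job degree is 2, achieved by: J3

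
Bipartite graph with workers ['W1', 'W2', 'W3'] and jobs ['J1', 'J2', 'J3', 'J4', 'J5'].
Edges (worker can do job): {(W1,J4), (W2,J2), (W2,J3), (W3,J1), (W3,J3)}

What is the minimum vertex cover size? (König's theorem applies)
Minimum vertex cover size = 3

By König's theorem: in bipartite graphs,
min vertex cover = max matching = 3

Maximum matching has size 3, so minimum vertex cover also has size 3.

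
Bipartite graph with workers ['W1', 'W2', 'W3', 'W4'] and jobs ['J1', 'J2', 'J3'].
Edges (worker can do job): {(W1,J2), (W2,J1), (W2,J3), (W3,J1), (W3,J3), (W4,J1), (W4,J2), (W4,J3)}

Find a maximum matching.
Matching: {(W1,J2), (W3,J3), (W4,J1)}

Maximum matching (size 3):
  W1 → J2
  W3 → J3
  W4 → J1

Each worker is assigned to at most one job, and each job to at most one worker.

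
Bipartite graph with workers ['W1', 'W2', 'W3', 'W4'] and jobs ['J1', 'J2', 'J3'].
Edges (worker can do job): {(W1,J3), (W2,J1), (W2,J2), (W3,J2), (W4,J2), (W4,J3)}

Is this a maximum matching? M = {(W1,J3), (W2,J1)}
No, size 2 is not maximum

Proposed matching has size 2.
Maximum matching size for this graph: 3.

This is NOT maximum - can be improved to size 3.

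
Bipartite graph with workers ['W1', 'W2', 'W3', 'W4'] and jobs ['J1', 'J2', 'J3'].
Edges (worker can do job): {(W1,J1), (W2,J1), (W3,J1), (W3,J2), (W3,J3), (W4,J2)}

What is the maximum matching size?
Maximum matching size = 3

Maximum matching: {(W1,J1), (W3,J3), (W4,J2)}
Size: 3

This assigns 3 workers to 3 distinct jobs.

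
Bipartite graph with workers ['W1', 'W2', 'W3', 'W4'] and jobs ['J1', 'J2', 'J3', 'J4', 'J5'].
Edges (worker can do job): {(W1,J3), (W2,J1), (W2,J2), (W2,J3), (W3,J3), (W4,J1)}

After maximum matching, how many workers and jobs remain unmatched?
Unmatched: 1 workers, 2 jobs

Maximum matching size: 3
Workers: 4 total, 3 matched, 1 unmatched
Jobs: 5 total, 3 matched, 2 unmatched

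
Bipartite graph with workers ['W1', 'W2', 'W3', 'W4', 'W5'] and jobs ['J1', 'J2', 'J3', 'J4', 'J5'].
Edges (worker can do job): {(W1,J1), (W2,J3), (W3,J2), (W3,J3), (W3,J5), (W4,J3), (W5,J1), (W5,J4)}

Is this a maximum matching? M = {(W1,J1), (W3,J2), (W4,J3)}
No, size 3 is not maximum

Proposed matching has size 3.
Maximum matching size for this graph: 4.

This is NOT maximum - can be improved to size 4.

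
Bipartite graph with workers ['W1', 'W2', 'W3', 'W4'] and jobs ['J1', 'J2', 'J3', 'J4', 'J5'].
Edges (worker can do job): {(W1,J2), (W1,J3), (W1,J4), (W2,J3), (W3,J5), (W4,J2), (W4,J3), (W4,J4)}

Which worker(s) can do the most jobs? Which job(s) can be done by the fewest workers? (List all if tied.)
Most versatile: W1, W4 (3 jobs); Least covered: J1 (0 workers)

Worker degrees (jobs they can do): W1:3, W2:1, W3:1, W4:3
Job degrees (workers who can do it): J1:0, J2:2, J3:3, J4:2, J5:1

Maximum worker degree is 3, achieved by: W1, W4
Minimum job degree is 0, achieved by: J1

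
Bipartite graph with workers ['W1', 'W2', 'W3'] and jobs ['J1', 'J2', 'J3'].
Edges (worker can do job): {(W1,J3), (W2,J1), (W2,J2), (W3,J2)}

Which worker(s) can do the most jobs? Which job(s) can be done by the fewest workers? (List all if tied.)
Most versatile: W2 (2 jobs); Least covered: J1, J3 (1 workers)

Worker degrees (jobs they can do): W1:1, W2:2, W3:1
Job degrees (workers who can do it): J1:1, J2:2, J3:1

Maximum worker degree is 2, achieved by: W2
Minimum job degree is 1, achieved by: J1, J3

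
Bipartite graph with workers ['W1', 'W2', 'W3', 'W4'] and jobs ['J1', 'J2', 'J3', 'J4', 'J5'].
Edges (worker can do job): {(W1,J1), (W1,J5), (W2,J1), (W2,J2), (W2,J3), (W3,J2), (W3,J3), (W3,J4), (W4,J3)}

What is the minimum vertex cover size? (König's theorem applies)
Minimum vertex cover size = 4

By König's theorem: in bipartite graphs,
min vertex cover = max matching = 4

Maximum matching has size 4, so minimum vertex cover also has size 4.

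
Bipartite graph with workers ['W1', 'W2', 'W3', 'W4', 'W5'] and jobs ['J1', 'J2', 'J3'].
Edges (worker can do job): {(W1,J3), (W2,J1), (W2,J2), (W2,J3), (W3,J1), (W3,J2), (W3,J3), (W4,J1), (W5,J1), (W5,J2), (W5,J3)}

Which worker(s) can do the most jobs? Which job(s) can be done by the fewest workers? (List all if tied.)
Most versatile: W2, W3, W5 (3 jobs); Least covered: J2 (3 workers)

Worker degrees (jobs they can do): W1:1, W2:3, W3:3, W4:1, W5:3
Job degrees (workers who can do it): J1:4, J2:3, J3:4

Maximum worker degree is 3, achieved by: W2, W3, W5
Minimum job degree is 3, achieved by: J2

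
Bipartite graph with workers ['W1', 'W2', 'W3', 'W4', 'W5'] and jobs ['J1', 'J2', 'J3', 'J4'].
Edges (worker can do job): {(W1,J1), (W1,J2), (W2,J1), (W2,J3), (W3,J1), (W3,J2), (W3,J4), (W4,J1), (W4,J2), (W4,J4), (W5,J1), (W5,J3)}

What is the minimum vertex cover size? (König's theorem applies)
Minimum vertex cover size = 4

By König's theorem: in bipartite graphs,
min vertex cover = max matching = 4

Maximum matching has size 4, so minimum vertex cover also has size 4.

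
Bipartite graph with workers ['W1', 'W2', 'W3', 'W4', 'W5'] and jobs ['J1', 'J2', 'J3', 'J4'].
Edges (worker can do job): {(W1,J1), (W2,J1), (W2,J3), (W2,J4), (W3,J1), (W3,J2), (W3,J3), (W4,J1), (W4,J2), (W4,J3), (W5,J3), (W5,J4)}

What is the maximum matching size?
Maximum matching size = 4

Maximum matching: {(W2,J4), (W3,J1), (W4,J2), (W5,J3)}
Size: 4

This assigns 4 workers to 4 distinct jobs.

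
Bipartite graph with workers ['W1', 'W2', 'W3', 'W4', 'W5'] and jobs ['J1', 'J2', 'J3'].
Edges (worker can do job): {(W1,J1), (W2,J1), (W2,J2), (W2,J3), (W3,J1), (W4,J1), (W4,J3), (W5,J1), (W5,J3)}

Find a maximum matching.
Matching: {(W2,J2), (W3,J1), (W5,J3)}

Maximum matching (size 3):
  W2 → J2
  W3 → J1
  W5 → J3

Each worker is assigned to at most one job, and each job to at most one worker.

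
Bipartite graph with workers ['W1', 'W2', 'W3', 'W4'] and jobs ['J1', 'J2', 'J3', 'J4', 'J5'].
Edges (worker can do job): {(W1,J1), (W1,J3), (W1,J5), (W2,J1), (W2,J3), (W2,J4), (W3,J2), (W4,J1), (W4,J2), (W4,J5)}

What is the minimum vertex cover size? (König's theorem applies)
Minimum vertex cover size = 4

By König's theorem: in bipartite graphs,
min vertex cover = max matching = 4

Maximum matching has size 4, so minimum vertex cover also has size 4.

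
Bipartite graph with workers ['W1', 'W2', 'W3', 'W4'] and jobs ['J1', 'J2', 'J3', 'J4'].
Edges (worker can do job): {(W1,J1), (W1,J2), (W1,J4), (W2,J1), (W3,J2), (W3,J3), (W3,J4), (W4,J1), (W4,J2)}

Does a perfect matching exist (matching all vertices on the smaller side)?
Yes, perfect matching exists (size 4)

Perfect matching: {(W1,J4), (W2,J1), (W3,J3), (W4,J2)}
All 4 vertices on the smaller side are matched.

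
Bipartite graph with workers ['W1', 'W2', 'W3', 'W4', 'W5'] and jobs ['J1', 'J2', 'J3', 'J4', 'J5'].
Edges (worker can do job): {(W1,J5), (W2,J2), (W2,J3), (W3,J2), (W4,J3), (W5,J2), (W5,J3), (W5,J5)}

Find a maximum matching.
Matching: {(W3,J2), (W4,J3), (W5,J5)}

Maximum matching (size 3):
  W3 → J2
  W4 → J3
  W5 → J5

Each worker is assigned to at most one job, and each job to at most one worker.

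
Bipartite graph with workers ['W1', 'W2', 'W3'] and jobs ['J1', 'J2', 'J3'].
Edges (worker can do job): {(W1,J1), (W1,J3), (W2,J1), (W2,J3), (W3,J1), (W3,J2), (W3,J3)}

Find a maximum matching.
Matching: {(W1,J1), (W2,J3), (W3,J2)}

Maximum matching (size 3):
  W1 → J1
  W2 → J3
  W3 → J2

Each worker is assigned to at most one job, and each job to at most one worker.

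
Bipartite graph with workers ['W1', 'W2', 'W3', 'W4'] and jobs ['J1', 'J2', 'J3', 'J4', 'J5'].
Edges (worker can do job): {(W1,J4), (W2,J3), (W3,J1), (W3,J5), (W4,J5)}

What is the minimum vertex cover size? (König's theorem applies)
Minimum vertex cover size = 4

By König's theorem: in bipartite graphs,
min vertex cover = max matching = 4

Maximum matching has size 4, so minimum vertex cover also has size 4.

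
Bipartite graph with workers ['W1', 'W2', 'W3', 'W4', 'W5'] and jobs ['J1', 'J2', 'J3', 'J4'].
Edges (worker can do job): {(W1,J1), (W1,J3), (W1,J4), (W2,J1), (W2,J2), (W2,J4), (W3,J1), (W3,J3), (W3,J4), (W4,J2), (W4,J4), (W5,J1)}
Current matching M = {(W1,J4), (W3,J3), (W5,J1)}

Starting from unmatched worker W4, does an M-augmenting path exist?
Yes: W4 → J2

An M-augmenting path alternates non-matching / matching edges, starting and ending at unmatched vertices.
Path: W4 → J2
(J2 is unmatched in M, so the path is augmenting.)
Flipping edges along this path would increase |M| from 3 to 4.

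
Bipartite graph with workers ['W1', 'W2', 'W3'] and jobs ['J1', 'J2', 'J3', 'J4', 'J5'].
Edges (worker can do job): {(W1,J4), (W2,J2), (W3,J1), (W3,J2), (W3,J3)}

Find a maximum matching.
Matching: {(W1,J4), (W2,J2), (W3,J3)}

Maximum matching (size 3):
  W1 → J4
  W2 → J2
  W3 → J3

Each worker is assigned to at most one job, and each job to at most one worker.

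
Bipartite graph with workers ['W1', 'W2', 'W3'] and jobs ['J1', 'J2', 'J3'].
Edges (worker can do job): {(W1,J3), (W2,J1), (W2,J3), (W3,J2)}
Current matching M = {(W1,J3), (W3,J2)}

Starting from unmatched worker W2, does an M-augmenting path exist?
Yes: W2 → J1

An M-augmenting path alternates non-matching / matching edges, starting and ending at unmatched vertices.
Path: W2 → J1
(J1 is unmatched in M, so the path is augmenting.)
Flipping edges along this path would increase |M| from 2 to 3.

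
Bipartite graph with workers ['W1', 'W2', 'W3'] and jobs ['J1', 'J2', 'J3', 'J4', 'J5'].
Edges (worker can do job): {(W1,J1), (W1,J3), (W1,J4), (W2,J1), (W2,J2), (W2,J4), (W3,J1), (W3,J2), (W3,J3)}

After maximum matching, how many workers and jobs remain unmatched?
Unmatched: 0 workers, 2 jobs

Maximum matching size: 3
Workers: 3 total, 3 matched, 0 unmatched
Jobs: 5 total, 3 matched, 2 unmatched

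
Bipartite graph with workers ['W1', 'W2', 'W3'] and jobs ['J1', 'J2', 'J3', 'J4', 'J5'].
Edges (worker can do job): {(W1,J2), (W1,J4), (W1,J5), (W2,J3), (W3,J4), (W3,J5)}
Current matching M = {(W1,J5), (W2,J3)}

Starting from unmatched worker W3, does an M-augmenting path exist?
Yes: W3 → J4

An M-augmenting path alternates non-matching / matching edges, starting and ending at unmatched vertices.
Path: W3 → J4
(J4 is unmatched in M, so the path is augmenting.)
Flipping edges along this path would increase |M| from 2 to 3.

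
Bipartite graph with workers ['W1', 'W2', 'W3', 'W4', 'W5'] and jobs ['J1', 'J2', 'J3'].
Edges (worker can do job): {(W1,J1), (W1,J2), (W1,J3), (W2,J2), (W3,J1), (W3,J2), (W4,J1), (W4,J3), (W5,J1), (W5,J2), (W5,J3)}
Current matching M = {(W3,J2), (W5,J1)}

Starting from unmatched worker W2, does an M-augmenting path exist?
Yes: W2 → J2 → W3 → J1 → W5 → J3

An M-augmenting path alternates non-matching / matching edges, starting and ending at unmatched vertices.
Path: W2 → J2 → W3 → J1 → W5 → J3
(J3 is unmatched in M, so the path is augmenting.)
Flipping edges along this path would increase |M| from 2 to 3.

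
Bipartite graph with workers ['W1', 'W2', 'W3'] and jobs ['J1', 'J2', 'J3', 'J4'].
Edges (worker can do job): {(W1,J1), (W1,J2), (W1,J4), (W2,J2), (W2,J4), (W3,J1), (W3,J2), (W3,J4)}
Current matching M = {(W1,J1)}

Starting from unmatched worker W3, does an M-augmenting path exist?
Yes: W3 → J4

An M-augmenting path alternates non-matching / matching edges, starting and ending at unmatched vertices.
Path: W3 → J4
(J4 is unmatched in M, so the path is augmenting.)
Flipping edges along this path would increase |M| from 1 to 2.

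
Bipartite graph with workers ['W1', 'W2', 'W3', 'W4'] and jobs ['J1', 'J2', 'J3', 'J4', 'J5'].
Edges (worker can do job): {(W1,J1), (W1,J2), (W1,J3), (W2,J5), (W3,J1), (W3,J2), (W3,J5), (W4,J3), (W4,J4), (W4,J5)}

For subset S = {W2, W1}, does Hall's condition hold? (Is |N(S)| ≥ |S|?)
Yes: |N(S)| = 4, |S| = 2

Subset S = {W2, W1}
Neighbors N(S) = {J1, J2, J3, J5}

|N(S)| = 4, |S| = 2
Hall's condition: |N(S)| ≥ |S| is satisfied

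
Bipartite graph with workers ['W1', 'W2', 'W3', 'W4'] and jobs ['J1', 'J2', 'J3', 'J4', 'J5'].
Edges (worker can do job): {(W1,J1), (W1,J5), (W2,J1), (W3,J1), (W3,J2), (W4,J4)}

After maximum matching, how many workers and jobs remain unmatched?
Unmatched: 0 workers, 1 jobs

Maximum matching size: 4
Workers: 4 total, 4 matched, 0 unmatched
Jobs: 5 total, 4 matched, 1 unmatched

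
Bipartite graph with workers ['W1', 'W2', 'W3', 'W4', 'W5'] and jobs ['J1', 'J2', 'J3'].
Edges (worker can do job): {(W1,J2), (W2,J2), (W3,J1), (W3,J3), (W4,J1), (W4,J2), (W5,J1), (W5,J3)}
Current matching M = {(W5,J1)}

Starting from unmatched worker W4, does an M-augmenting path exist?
Yes: W4 → J2

An M-augmenting path alternates non-matching / matching edges, starting and ending at unmatched vertices.
Path: W4 → J2
(J2 is unmatched in M, so the path is augmenting.)
Flipping edges along this path would increase |M| from 1 to 2.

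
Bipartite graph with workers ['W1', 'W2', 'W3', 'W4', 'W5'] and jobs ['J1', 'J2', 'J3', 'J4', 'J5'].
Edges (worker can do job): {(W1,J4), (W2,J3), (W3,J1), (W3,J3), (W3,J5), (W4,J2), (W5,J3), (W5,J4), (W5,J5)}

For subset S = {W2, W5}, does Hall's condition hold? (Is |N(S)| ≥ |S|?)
Yes: |N(S)| = 3, |S| = 2

Subset S = {W2, W5}
Neighbors N(S) = {J3, J4, J5}

|N(S)| = 3, |S| = 2
Hall's condition: |N(S)| ≥ |S| is satisfied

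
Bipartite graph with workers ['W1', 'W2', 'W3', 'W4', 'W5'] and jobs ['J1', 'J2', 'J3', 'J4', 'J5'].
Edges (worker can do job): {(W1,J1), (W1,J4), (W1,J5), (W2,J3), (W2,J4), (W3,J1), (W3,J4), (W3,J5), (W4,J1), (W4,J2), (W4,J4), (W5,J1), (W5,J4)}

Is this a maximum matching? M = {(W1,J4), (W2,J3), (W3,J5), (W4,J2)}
No, size 4 is not maximum

Proposed matching has size 4.
Maximum matching size for this graph: 5.

This is NOT maximum - can be improved to size 5.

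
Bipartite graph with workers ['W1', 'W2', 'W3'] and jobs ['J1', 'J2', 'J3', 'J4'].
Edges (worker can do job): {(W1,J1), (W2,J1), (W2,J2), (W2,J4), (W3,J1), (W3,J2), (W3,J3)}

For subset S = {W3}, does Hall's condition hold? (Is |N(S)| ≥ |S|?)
Yes: |N(S)| = 3, |S| = 1

Subset S = {W3}
Neighbors N(S) = {J1, J2, J3}

|N(S)| = 3, |S| = 1
Hall's condition: |N(S)| ≥ |S| is satisfied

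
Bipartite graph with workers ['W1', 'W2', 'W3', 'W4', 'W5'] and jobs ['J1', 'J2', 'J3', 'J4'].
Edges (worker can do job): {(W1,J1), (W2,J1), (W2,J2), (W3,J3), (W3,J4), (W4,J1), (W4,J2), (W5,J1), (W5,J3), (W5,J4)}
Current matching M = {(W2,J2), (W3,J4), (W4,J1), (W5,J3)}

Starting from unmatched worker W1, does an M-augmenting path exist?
No augmenting path from W1

Alternating search from W1 reaches jobs: {J1, J2}.
Every reachable job is already matched in M, and following those matched edges back to workers exposes no further unvisited jobs.
No M-augmenting path from W1 exists.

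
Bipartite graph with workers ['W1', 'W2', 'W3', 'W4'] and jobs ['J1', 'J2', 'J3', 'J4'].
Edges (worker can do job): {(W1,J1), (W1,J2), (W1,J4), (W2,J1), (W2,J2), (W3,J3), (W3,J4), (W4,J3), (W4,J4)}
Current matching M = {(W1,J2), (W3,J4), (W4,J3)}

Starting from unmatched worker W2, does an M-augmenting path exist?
Yes: W2 → J1

An M-augmenting path alternates non-matching / matching edges, starting and ending at unmatched vertices.
Path: W2 → J1
(J1 is unmatched in M, so the path is augmenting.)
Flipping edges along this path would increase |M| from 3 to 4.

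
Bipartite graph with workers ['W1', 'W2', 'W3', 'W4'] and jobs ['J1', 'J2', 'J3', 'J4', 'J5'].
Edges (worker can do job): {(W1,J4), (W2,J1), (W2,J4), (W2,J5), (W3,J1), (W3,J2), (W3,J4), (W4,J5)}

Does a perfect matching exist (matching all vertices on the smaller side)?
Yes, perfect matching exists (size 4)

Perfect matching: {(W1,J4), (W2,J1), (W3,J2), (W4,J5)}
All 4 vertices on the smaller side are matched.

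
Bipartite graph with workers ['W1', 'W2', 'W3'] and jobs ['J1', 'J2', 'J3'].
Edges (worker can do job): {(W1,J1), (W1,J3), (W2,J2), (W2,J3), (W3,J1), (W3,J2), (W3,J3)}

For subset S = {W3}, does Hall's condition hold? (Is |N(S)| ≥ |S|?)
Yes: |N(S)| = 3, |S| = 1

Subset S = {W3}
Neighbors N(S) = {J1, J2, J3}

|N(S)| = 3, |S| = 1
Hall's condition: |N(S)| ≥ |S| is satisfied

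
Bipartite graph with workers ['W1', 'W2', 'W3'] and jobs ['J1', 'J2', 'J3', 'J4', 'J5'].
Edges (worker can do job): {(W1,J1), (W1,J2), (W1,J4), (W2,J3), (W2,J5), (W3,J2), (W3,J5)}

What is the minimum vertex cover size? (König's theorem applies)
Minimum vertex cover size = 3

By König's theorem: in bipartite graphs,
min vertex cover = max matching = 3

Maximum matching has size 3, so minimum vertex cover also has size 3.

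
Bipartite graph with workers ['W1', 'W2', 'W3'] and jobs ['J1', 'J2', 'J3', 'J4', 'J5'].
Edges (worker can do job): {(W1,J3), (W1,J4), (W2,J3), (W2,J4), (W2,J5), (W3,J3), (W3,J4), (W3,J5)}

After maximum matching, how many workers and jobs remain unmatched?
Unmatched: 0 workers, 2 jobs

Maximum matching size: 3
Workers: 3 total, 3 matched, 0 unmatched
Jobs: 5 total, 3 matched, 2 unmatched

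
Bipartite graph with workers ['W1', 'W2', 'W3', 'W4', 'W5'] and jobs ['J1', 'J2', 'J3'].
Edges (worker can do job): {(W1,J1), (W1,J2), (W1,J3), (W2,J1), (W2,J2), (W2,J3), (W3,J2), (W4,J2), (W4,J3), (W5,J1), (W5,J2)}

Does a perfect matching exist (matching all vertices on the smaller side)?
Yes, perfect matching exists (size 3)

Perfect matching: {(W3,J2), (W4,J3), (W5,J1)}
All 3 vertices on the smaller side are matched.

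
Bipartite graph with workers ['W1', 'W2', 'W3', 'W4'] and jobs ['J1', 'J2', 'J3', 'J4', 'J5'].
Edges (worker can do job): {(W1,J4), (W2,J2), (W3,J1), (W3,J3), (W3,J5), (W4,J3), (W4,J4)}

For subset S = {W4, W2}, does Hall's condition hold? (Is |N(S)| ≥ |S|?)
Yes: |N(S)| = 3, |S| = 2

Subset S = {W4, W2}
Neighbors N(S) = {J2, J3, J4}

|N(S)| = 3, |S| = 2
Hall's condition: |N(S)| ≥ |S| is satisfied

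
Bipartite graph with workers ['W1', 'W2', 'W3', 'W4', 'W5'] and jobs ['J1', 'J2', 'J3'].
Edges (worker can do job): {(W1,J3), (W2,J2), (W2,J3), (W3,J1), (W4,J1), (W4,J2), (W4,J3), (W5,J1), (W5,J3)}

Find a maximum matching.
Matching: {(W3,J1), (W4,J2), (W5,J3)}

Maximum matching (size 3):
  W3 → J1
  W4 → J2
  W5 → J3

Each worker is assigned to at most one job, and each job to at most one worker.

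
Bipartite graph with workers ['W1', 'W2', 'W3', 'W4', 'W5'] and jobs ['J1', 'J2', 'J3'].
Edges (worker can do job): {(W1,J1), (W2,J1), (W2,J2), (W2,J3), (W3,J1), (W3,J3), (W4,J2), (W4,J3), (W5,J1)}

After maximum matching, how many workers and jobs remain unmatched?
Unmatched: 2 workers, 0 jobs

Maximum matching size: 3
Workers: 5 total, 3 matched, 2 unmatched
Jobs: 3 total, 3 matched, 0 unmatched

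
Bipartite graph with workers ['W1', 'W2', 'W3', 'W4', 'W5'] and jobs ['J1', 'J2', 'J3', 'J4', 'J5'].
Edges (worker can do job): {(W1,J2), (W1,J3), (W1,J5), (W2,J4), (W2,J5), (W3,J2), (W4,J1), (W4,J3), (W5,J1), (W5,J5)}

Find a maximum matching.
Matching: {(W1,J5), (W2,J4), (W3,J2), (W4,J3), (W5,J1)}

Maximum matching (size 5):
  W1 → J5
  W2 → J4
  W3 → J2
  W4 → J3
  W5 → J1

Each worker is assigned to at most one job, and each job to at most one worker.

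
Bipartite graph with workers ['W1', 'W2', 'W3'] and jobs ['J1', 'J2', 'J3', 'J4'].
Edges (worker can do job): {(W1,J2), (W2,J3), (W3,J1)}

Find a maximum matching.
Matching: {(W1,J2), (W2,J3), (W3,J1)}

Maximum matching (size 3):
  W1 → J2
  W2 → J3
  W3 → J1

Each worker is assigned to at most one job, and each job to at most one worker.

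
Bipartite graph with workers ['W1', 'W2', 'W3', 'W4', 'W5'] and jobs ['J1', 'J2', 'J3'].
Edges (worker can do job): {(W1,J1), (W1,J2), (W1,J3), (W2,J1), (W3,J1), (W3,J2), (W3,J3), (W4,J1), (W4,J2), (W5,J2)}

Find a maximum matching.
Matching: {(W1,J3), (W3,J1), (W5,J2)}

Maximum matching (size 3):
  W1 → J3
  W3 → J1
  W5 → J2

Each worker is assigned to at most one job, and each job to at most one worker.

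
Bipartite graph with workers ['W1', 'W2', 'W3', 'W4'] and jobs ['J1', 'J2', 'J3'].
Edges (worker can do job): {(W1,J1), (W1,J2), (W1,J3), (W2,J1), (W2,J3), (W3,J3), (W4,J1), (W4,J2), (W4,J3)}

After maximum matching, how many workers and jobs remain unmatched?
Unmatched: 1 workers, 0 jobs

Maximum matching size: 3
Workers: 4 total, 3 matched, 1 unmatched
Jobs: 3 total, 3 matched, 0 unmatched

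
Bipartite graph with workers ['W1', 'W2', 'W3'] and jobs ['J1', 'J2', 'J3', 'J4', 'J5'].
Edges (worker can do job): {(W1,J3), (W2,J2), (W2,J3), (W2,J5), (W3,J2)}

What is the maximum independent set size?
Maximum independent set = 5

By König's theorem:
- Min vertex cover = Max matching = 3
- Max independent set = Total vertices - Min vertex cover
- Max independent set = 8 - 3 = 5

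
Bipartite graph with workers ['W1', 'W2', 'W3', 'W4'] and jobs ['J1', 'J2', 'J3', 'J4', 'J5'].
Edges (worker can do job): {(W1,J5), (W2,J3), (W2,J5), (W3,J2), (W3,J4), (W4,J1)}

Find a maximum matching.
Matching: {(W1,J5), (W2,J3), (W3,J4), (W4,J1)}

Maximum matching (size 4):
  W1 → J5
  W2 → J3
  W3 → J4
  W4 → J1

Each worker is assigned to at most one job, and each job to at most one worker.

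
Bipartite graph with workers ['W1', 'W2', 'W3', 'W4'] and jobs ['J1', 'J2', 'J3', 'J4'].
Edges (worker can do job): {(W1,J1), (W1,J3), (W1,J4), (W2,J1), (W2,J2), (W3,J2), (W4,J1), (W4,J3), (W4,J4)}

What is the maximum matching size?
Maximum matching size = 4

Maximum matching: {(W1,J4), (W2,J1), (W3,J2), (W4,J3)}
Size: 4

This assigns 4 workers to 4 distinct jobs.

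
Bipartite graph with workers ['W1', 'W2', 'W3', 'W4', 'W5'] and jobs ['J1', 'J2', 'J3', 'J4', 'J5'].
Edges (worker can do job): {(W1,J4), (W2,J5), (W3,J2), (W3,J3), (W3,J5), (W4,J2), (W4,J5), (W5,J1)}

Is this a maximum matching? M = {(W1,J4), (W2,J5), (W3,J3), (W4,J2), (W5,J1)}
Yes, size 5 is maximum

Proposed matching has size 5.
Maximum matching size for this graph: 5.

This is a maximum matching.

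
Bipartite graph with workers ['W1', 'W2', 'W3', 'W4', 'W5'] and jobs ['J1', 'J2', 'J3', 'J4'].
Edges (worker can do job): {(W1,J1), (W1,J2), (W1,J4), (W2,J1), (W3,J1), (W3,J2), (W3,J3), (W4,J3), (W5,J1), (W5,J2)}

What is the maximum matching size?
Maximum matching size = 4

Maximum matching: {(W1,J4), (W3,J2), (W4,J3), (W5,J1)}
Size: 4

This assigns 4 workers to 4 distinct jobs.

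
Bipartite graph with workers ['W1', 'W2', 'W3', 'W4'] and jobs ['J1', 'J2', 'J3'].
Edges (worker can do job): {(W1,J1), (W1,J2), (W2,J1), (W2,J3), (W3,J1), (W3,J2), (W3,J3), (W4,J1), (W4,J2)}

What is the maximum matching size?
Maximum matching size = 3

Maximum matching: {(W2,J3), (W3,J1), (W4,J2)}
Size: 3

This assigns 3 workers to 3 distinct jobs.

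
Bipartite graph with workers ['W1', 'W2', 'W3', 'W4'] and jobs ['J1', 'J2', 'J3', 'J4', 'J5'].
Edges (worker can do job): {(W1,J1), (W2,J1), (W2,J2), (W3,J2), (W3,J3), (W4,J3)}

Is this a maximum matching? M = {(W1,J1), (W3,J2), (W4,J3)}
Yes, size 3 is maximum

Proposed matching has size 3.
Maximum matching size for this graph: 3.

This is a maximum matching.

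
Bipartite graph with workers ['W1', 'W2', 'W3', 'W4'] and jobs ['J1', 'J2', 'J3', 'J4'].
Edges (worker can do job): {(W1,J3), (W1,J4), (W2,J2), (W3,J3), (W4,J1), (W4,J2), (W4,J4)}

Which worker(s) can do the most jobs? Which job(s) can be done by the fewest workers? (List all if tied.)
Most versatile: W4 (3 jobs); Least covered: J1 (1 workers)

Worker degrees (jobs they can do): W1:2, W2:1, W3:1, W4:3
Job degrees (workers who can do it): J1:1, J2:2, J3:2, J4:2

Maximum worker degree is 3, achieved by: W4
Minimum job degree is 1, achieved by: J1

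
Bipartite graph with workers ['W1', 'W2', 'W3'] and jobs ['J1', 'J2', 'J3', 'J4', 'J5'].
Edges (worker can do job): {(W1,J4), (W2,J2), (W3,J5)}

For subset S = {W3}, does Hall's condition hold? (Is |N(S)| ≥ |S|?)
Yes: |N(S)| = 1, |S| = 1

Subset S = {W3}
Neighbors N(S) = {J5}

|N(S)| = 1, |S| = 1
Hall's condition: |N(S)| ≥ |S| is satisfied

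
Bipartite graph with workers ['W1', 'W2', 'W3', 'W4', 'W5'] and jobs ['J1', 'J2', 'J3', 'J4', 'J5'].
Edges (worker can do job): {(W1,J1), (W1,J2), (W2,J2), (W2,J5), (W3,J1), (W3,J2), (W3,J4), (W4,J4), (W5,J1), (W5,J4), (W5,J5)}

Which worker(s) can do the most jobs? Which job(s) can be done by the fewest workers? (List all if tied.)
Most versatile: W3, W5 (3 jobs); Least covered: J3 (0 workers)

Worker degrees (jobs they can do): W1:2, W2:2, W3:3, W4:1, W5:3
Job degrees (workers who can do it): J1:3, J2:3, J3:0, J4:3, J5:2

Maximum worker degree is 3, achieved by: W3, W5
Minimum job degree is 0, achieved by: J3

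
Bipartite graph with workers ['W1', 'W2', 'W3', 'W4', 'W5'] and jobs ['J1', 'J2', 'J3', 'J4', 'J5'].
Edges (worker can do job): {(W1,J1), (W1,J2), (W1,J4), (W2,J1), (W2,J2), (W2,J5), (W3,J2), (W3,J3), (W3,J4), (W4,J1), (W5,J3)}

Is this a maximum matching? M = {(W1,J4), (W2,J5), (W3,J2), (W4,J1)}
No, size 4 is not maximum

Proposed matching has size 4.
Maximum matching size for this graph: 5.

This is NOT maximum - can be improved to size 5.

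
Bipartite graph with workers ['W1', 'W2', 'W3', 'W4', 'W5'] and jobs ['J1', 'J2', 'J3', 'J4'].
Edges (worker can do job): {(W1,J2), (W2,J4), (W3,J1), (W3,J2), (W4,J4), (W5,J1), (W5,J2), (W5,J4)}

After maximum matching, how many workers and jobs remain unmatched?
Unmatched: 2 workers, 1 jobs

Maximum matching size: 3
Workers: 5 total, 3 matched, 2 unmatched
Jobs: 4 total, 3 matched, 1 unmatched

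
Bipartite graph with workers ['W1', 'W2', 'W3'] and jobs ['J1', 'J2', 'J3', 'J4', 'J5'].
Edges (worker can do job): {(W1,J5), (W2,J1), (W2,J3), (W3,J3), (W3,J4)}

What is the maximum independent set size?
Maximum independent set = 5

By König's theorem:
- Min vertex cover = Max matching = 3
- Max independent set = Total vertices - Min vertex cover
- Max independent set = 8 - 3 = 5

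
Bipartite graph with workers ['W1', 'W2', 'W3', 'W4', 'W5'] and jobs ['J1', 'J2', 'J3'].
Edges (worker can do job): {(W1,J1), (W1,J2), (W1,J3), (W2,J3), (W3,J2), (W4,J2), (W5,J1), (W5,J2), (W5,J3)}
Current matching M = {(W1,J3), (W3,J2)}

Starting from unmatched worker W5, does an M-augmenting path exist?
Yes: W5 → J1

An M-augmenting path alternates non-matching / matching edges, starting and ending at unmatched vertices.
Path: W5 → J1
(J1 is unmatched in M, so the path is augmenting.)
Flipping edges along this path would increase |M| from 2 to 3.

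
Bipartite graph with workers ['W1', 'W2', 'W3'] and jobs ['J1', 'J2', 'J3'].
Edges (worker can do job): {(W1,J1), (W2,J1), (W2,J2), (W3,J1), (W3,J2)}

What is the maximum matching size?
Maximum matching size = 2

Maximum matching: {(W2,J2), (W3,J1)}
Size: 2

This assigns 2 workers to 2 distinct jobs.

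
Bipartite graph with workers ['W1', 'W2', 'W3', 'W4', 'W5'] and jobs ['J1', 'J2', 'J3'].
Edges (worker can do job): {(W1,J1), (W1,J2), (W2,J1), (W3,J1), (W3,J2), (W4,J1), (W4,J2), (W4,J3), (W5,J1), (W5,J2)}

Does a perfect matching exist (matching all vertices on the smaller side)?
Yes, perfect matching exists (size 3)

Perfect matching: {(W3,J2), (W4,J3), (W5,J1)}
All 3 vertices on the smaller side are matched.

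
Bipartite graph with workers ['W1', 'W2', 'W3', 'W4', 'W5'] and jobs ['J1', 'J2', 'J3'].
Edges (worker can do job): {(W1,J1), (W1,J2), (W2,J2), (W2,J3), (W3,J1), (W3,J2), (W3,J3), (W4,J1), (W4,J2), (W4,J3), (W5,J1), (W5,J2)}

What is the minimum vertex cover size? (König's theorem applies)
Minimum vertex cover size = 3

By König's theorem: in bipartite graphs,
min vertex cover = max matching = 3

Maximum matching has size 3, so minimum vertex cover also has size 3.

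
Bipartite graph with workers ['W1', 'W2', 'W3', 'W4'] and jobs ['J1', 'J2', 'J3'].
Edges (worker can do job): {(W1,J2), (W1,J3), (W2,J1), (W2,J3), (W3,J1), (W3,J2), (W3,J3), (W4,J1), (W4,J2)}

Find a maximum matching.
Matching: {(W1,J3), (W3,J1), (W4,J2)}

Maximum matching (size 3):
  W1 → J3
  W3 → J1
  W4 → J2

Each worker is assigned to at most one job, and each job to at most one worker.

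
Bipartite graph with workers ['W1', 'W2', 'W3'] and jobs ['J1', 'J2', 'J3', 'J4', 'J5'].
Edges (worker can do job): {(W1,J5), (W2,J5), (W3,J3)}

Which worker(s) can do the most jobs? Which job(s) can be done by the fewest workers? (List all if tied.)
Most versatile: W1, W2, W3 (1 jobs); Least covered: J1, J2, J4 (0 workers)

Worker degrees (jobs they can do): W1:1, W2:1, W3:1
Job degrees (workers who can do it): J1:0, J2:0, J3:1, J4:0, J5:2

Maximum worker degree is 1, achieved by: W1, W2, W3
Minimum job degree is 0, achieved by: J1, J2, J4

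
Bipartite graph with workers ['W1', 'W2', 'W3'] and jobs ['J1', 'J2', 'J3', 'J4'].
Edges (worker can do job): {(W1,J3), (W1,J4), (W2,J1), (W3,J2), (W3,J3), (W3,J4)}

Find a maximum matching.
Matching: {(W1,J4), (W2,J1), (W3,J3)}

Maximum matching (size 3):
  W1 → J4
  W2 → J1
  W3 → J3

Each worker is assigned to at most one job, and each job to at most one worker.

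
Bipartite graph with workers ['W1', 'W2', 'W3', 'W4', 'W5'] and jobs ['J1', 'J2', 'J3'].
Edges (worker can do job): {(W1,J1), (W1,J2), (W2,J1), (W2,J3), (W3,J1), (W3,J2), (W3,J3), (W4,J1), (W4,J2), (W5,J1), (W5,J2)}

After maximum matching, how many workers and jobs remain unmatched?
Unmatched: 2 workers, 0 jobs

Maximum matching size: 3
Workers: 5 total, 3 matched, 2 unmatched
Jobs: 3 total, 3 matched, 0 unmatched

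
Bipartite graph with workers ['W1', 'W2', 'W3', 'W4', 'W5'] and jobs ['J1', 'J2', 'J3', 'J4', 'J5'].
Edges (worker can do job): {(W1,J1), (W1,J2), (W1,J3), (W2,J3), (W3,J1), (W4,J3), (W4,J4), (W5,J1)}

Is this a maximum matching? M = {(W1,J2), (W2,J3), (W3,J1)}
No, size 3 is not maximum

Proposed matching has size 3.
Maximum matching size for this graph: 4.

This is NOT maximum - can be improved to size 4.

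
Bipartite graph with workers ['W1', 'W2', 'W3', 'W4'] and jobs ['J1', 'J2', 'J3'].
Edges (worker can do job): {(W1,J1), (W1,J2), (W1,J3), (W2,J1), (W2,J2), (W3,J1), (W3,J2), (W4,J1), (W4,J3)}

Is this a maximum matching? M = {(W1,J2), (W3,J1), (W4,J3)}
Yes, size 3 is maximum

Proposed matching has size 3.
Maximum matching size for this graph: 3.

This is a maximum matching.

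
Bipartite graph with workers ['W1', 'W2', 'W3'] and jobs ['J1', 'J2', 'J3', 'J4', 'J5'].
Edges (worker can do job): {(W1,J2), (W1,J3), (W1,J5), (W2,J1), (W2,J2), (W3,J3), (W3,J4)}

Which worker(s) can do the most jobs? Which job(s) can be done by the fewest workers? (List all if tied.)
Most versatile: W1 (3 jobs); Least covered: J1, J4, J5 (1 workers)

Worker degrees (jobs they can do): W1:3, W2:2, W3:2
Job degrees (workers who can do it): J1:1, J2:2, J3:2, J4:1, J5:1

Maximum worker degree is 3, achieved by: W1
Minimum job degree is 1, achieved by: J1, J4, J5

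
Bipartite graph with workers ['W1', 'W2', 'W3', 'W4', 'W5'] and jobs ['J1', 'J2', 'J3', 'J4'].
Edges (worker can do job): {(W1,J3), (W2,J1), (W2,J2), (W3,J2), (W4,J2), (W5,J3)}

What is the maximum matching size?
Maximum matching size = 3

Maximum matching: {(W2,J1), (W3,J2), (W5,J3)}
Size: 3

This assigns 3 workers to 3 distinct jobs.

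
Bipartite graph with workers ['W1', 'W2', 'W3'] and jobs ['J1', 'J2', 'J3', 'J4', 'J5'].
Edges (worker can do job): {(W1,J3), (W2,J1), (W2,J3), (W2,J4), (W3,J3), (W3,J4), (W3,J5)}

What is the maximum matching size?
Maximum matching size = 3

Maximum matching: {(W1,J3), (W2,J1), (W3,J4)}
Size: 3

This assigns 3 workers to 3 distinct jobs.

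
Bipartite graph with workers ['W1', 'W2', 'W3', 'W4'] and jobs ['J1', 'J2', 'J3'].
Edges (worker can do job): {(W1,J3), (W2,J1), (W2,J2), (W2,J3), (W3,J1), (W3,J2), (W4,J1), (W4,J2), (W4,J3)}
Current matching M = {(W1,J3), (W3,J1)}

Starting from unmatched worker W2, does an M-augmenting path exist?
Yes: W2 → J1 → W3 → J2

An M-augmenting path alternates non-matching / matching edges, starting and ending at unmatched vertices.
Path: W2 → J1 → W3 → J2
(J2 is unmatched in M, so the path is augmenting.)
Flipping edges along this path would increase |M| from 2 to 3.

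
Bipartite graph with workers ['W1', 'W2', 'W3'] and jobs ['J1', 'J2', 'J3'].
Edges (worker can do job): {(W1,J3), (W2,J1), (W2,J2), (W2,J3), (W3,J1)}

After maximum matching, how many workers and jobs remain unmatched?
Unmatched: 0 workers, 0 jobs

Maximum matching size: 3
Workers: 3 total, 3 matched, 0 unmatched
Jobs: 3 total, 3 matched, 0 unmatched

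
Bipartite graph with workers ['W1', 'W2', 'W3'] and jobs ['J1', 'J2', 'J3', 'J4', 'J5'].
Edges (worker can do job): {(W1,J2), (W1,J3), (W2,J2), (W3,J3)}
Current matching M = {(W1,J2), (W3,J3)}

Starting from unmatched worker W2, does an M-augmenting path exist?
No augmenting path from W2

Alternating search from W2 reaches jobs: {J2, J3}.
Every reachable job is already matched in M, and following those matched edges back to workers exposes no further unvisited jobs.
No M-augmenting path from W2 exists.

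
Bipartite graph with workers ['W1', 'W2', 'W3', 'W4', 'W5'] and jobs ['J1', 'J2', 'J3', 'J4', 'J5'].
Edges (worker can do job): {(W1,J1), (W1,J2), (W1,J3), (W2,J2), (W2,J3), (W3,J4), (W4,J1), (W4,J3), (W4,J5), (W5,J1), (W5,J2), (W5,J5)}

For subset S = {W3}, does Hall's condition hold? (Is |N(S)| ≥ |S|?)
Yes: |N(S)| = 1, |S| = 1

Subset S = {W3}
Neighbors N(S) = {J4}

|N(S)| = 1, |S| = 1
Hall's condition: |N(S)| ≥ |S| is satisfied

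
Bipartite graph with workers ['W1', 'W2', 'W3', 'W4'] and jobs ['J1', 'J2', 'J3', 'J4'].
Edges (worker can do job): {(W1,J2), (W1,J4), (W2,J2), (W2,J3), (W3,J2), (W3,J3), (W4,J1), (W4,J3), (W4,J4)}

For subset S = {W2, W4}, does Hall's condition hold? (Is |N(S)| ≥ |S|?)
Yes: |N(S)| = 4, |S| = 2

Subset S = {W2, W4}
Neighbors N(S) = {J1, J2, J3, J4}

|N(S)| = 4, |S| = 2
Hall's condition: |N(S)| ≥ |S| is satisfied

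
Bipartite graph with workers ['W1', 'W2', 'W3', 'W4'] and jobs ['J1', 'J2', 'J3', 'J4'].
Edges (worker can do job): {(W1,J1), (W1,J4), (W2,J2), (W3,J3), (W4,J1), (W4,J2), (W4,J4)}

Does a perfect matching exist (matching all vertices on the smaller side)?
Yes, perfect matching exists (size 4)

Perfect matching: {(W1,J4), (W2,J2), (W3,J3), (W4,J1)}
All 4 vertices on the smaller side are matched.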